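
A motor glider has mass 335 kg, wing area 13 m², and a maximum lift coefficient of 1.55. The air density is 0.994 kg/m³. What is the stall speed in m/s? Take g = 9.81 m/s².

V_stall = 18.1 m/s

Weight W = mg = 335 × 9.81 = 3286 N.
From L = ½ρV²S·CL,max = W: V_stall = √(2W/(ρSCL,max)) = √(2·3286/(0.994·13·1.55))
V_stall = √328.2 = 18.1 m/s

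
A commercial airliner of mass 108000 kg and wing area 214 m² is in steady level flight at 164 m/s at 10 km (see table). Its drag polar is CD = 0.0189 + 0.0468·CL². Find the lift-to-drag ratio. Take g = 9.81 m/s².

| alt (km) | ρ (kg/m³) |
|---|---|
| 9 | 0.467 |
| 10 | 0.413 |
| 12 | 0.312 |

At 10 km, from the table: ρ = 0.413 kg/m³.
Level flight ⇒ L = W = m·g = 108000 × 9.81 = 1.0595×10^6 N.
Dynamic pressure q = 0.5 × 0.413 × 164² = 5554 Pa.
Required CL = L/(qS) = 1.0595×10^6/(5554·214) = 0.8914.
CD = 0.0189 + 0.0468 × 0.8914² = 0.05609.
L/D = CL/CD = 0.8914 / 0.05609 = 15.9

L/D = 15.9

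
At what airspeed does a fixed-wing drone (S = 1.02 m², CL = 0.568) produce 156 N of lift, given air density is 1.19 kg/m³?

L = ½ρv²S·CL ⇒ v = √(2L/(ρ·S·CL))
v = √(2 × 156 / (1.19 × 1.02 × 0.568)) = √452.5 = 21.3 m/s

v = 21.3 m/s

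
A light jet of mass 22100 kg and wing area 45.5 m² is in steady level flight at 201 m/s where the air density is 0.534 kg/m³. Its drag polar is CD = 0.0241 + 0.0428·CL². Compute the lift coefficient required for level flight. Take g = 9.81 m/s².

CL = 0.442

Level flight ⇒ L = W = m·g = 22100 × 9.81 = 2.168×10^5 N.
q = ½ρv² = ½ × 0.534 × 201² = 10790 Pa.
CL = 2W/(ρv²S) = 2×2.168×10^5/(0.534×201²×45.5) = 0.4417.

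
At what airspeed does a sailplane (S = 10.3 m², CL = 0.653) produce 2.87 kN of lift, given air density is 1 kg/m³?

L = ½ρv²S·CL ⇒ v = √(2L/(ρ·S·CL))
v = √(2 × 2870 / (1 × 10.3 × 0.653)) = √853.4 = 29.2 m/s

v = 29.2 m/s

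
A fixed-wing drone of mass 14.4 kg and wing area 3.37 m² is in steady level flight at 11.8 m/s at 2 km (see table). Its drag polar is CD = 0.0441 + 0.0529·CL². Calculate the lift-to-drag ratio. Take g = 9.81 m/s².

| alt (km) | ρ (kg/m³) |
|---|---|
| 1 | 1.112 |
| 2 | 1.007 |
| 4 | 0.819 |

L/D = 9.49

At 2 km, from the table: ρ = 1.007 kg/m³.
Level flight ⇒ L = W = m·g = 14.4 × 9.81 = 141.26 N.
q = ½ρv² = ½ × 1.007 × 11.8² = 70.11 Pa.
CL = W/(q·S) = 141.26 / (70.11 × 3.37) = 0.5979.
CD = 0.0441 + 0.0529 × 0.5979² = 0.06301.
L/D = CL/CD = 0.5979 / 0.06301 = 9.49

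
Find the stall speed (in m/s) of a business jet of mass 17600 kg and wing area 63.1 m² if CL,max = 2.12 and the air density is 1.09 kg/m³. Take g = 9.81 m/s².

Weight W = mg = 17600 × 9.81 = 1.727×10^5 N.
From L = ½ρV²S·CL,max = W: V_stall = √(2W/(ρSCL,max)) = √(2·1.727×10^5/(1.09·63.1·2.12))
V_stall = √2368 = 48.7 m/s

V_stall = 48.7 m/s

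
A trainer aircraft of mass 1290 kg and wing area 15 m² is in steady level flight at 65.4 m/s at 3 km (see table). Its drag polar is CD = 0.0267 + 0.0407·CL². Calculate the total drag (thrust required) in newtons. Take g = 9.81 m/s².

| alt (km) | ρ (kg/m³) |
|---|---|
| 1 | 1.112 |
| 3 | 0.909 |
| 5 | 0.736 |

D = 1000 N

At 3 km, from the table: ρ = 0.909 kg/m³.
Weight W = mg = 1290 × 9.81 = 12655 N; in level flight L = W.
Dynamic pressure q = 0.5 × 0.909 × 65.4² = 1944 Pa.
CL = 2W/(ρv²S) = 2×12655/(0.909×65.4²×15) = 0.434.
CD = 0.0267 + 0.0407 × 0.434² = 0.03437.
D = q·S·CD = 1944 × 15 × 0.03437 = 1002 N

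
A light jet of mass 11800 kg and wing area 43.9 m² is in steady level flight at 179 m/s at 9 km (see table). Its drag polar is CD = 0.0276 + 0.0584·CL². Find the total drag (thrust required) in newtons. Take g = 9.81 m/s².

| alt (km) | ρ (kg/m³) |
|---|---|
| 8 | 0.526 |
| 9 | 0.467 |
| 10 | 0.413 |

At 9 km, from the table: ρ = 0.467 kg/m³.
Level flight ⇒ L = W = m·g = 11800 × 9.81 = 1.1576×10^5 N.
q = ½ρv² = ½ × 0.467 × 179² = 7482 Pa.
CL = W/(q·S) = 1.1576×10^5 / (7482 × 43.9) = 0.3524.
CD = 0.0276 + 0.0584 × 0.3524² = 0.03485.
D = q·S·CD = 7482 × 43.9 × 0.03485 = 11450 N

D = 11400 N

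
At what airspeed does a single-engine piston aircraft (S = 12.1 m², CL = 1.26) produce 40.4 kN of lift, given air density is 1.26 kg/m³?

v = 64.9 m/s

L = ½ρv²S·CL ⇒ v = √(2L/(ρ·S·CL))
v = √(2 × 40400 / (1.26 × 12.1 × 1.26)) = √4206 = 64.9 m/s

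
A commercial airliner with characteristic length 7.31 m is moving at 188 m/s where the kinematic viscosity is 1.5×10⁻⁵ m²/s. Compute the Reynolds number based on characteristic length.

Re = v·c/ν = 188 × 7.31 / (1.5×10⁻⁵) = 9.16×10^7

Re = 9.16×10^7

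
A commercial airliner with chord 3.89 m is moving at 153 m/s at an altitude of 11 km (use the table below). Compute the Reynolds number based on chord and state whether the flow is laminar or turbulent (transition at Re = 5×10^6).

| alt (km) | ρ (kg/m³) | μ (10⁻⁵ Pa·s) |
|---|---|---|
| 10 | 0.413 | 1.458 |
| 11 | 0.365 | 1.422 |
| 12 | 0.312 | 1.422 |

Re = 1.53×10^7 (turbulent)

At 11 km, from the table: ρ = 0.365 kg/m³, μ = 1.422×10⁻⁵ Pa·s.
Re = ρ·v·c/μ = 0.365 × 153 × 3.89 / (1.422×10⁻⁵) = 1.53×10^7
Since 1.53×10^7 > 5×10^6, the flow is turbulent.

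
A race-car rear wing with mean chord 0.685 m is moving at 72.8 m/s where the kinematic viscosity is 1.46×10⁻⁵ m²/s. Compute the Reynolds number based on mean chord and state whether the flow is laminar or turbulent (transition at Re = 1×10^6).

Re = 3.42×10^6 (turbulent)

Re = v·c/ν = 72.8 × 0.685 / (1.46×10⁻⁵) = 3.42×10^6
Since 3.42×10^6 > 1×10^6, the flow is turbulent.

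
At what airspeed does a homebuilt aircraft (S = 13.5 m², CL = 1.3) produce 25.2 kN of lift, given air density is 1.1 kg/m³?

L = ½ρv²S·CL ⇒ v = √(2L/(ρ·S·CL))
v = √(2 × 25200 / (1.1 × 13.5 × 1.3)) = √2611 = 51.1 m/s

v = 51.1 m/s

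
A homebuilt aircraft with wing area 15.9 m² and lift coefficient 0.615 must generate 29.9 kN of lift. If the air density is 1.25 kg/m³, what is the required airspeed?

v = 69.9 m/s

L = ½ρv²S·CL ⇒ v = √(2L/(ρ·S·CL))
v = √(2 × 29900 / (1.25 × 15.9 × 0.615)) = √4892 = 69.9 m/s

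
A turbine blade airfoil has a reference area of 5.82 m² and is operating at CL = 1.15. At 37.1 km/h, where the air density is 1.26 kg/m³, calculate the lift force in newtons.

L = 448 N

Convert speed: v = 37.1 km/h ÷ 3.6 = 10.31 m/s.
Dynamic pressure q = ½ρv² = ½ × 1.26 × 10.31² = 66.91 Pa.
L = q·S·CL = 66.91 × 5.82 × 1.15 = 448 N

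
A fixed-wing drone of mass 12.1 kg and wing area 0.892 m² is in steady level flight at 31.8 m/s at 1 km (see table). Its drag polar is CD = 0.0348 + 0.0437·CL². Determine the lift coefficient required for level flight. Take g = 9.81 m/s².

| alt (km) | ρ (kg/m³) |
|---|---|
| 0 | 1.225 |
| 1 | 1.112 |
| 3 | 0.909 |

CL = 0.237

At 1 km, from the table: ρ = 1.112 kg/m³.
Weight W = mg = 12.1 × 9.81 = 118.7 N; in level flight L = W.
q = ½ρv² = ½ × 1.112 × 31.8² = 562.2 Pa.
CL = W/(q·S) = 118.7 / (562.2 × 0.892) = 0.2367.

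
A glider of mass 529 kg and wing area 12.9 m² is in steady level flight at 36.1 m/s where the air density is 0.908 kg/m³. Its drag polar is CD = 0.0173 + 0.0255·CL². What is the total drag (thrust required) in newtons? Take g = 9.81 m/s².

In steady level flight, lift balances weight: W = mg = 529 × 9.81 = 5189.5 N.
Dynamic pressure q = 0.5 × 0.908 × 36.1² = 591.7 Pa.
CL = 2W/(ρv²S) = 2×5189.5/(0.908×36.1²×12.9) = 0.6799.
CD = 0.0173 + 0.0255 × 0.6799² = 0.02909.
D = q·S·CD = 591.7 × 12.9 × 0.02909 = 222 N

D = 222 N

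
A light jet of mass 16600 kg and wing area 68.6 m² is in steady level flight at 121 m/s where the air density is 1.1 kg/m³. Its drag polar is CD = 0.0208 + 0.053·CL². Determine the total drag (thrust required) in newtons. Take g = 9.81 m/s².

D = 14000 N

Level flight ⇒ L = W = m·g = 16600 × 9.81 = 1.6285×10^5 N.
q = ½ρv² = ½ × 1.1 × 121² = 8053 Pa.
CL = 2W/(ρv²S) = 2×1.6285×10^5/(1.1×121²×68.6) = 0.2948.
CD = 0.0208 + 0.053 × 0.2948² = 0.02541.
D = q·S·CD = 8053 × 68.6 × 0.02541 = 14030 N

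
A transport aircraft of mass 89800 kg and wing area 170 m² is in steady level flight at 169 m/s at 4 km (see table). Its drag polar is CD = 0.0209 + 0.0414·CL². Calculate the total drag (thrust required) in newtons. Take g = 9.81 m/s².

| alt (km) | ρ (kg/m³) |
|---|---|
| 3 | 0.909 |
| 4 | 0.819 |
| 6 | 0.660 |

At 4 km, from the table: ρ = 0.819 kg/m³.
Level flight ⇒ L = W = m·g = 89800 × 9.81 = 8.8094×10^5 N.
q = ½ρv² = ½ × 0.819 × 169² = 11700 Pa.
CL = W/(q·S) = 8.8094×10^5 / (11700 × 170) = 0.4431.
CD = 0.0209 + 0.0414 × 0.4431² = 0.02903.
D = q·S·CD = 11700 × 170 × 0.02903 = 57710 N

D = 57700 N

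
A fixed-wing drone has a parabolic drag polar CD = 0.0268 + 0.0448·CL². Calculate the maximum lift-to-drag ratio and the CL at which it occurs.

(L/D)max = 14.4, at CL = 0.773

For CD = CD0 + K·CL², (L/D)max occurs at CL* = √(CD0/K) and equals 1/(2√(K·CD0)).
(L/D)max = 1/(2√(0.0448 × 0.0268)) = 1/(2 × 0.03465) = 14.4
CL* = √(0.0268/0.0448) = 0.773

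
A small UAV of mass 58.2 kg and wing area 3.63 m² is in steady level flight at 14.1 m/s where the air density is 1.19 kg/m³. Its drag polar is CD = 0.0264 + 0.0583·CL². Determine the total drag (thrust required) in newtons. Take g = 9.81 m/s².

In steady level flight, lift balances weight: W = mg = 58.2 × 9.81 = 570.94 N.
Dynamic pressure q = 0.5 × 1.19 × 14.1² = 118.3 Pa.
CL = 2W/(ρv²S) = 2×570.94/(1.19×14.1²×3.63) = 1.33.
CD = 0.0264 + 0.0583 × 1.33² = 0.1295.
D = q·S·CD = 118.3 × 3.63 × 0.1295 = 55.59 N

D = 55.6 N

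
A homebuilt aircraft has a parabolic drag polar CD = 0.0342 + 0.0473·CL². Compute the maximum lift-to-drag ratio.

For CD = CD0 + K·CL², (L/D)max occurs at CL* = √(CD0/K) and equals 1/(2√(K·CD0)).
(L/D)max = 1/(2√(0.0473 × 0.0342)) = 1/(2 × 0.04022) = 12.4

(L/D)max = 12.4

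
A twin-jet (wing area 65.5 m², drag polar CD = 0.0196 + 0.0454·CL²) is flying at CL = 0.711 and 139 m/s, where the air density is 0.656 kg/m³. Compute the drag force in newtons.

D = 17700 N

CD = 0.0196 + 0.0454 × 0.711² = 0.04255
D = ½ρv²S·CD = ½ × 0.656 × 139² × 65.5 × 0.04255 = 17700 N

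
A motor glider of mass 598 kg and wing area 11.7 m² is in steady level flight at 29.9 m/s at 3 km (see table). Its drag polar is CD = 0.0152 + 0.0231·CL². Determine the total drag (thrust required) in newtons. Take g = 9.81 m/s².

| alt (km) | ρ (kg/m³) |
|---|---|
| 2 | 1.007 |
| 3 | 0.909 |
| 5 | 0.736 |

D = 239 N

At 3 km, from the table: ρ = 0.909 kg/m³.
In steady level flight, lift balances weight: W = mg = 598 × 9.81 = 5866.4 N.
Dynamic pressure q = 0.5 × 0.909 × 29.9² = 406.3 Pa.
CL = W/(q·S) = 5866.4 / (406.3 × 11.7) = 1.234.
CD = 0.0152 + 0.0231 × 1.234² = 0.05037.
D = q·S·CD = 406.3 × 11.7 × 0.05037 = 239.5 N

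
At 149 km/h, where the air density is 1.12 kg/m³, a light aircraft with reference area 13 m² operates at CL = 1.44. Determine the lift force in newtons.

L = 18000 N

Convert speed: v = 149 km/h ÷ 3.6 = 41.39 m/s.
Dynamic pressure q = ½ρv² = ½ × 1.12 × 41.39² = 959.3 Pa.
L = q·S·CL = 959.3 × 13 × 1.44 = 18000 N ≈ 18 kN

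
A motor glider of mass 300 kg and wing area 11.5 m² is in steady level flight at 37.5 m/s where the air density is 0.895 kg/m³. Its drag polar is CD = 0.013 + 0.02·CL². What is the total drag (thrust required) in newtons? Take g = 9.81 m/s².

D = 118 N

In steady level flight, lift balances weight: W = mg = 300 × 9.81 = 2943 N.
q = ½ρv² = ½ × 0.895 × 37.5² = 629.3 Pa.
CL = 2W/(ρv²S) = 2×2943/(0.895×37.5²×11.5) = 0.4067.
CD = 0.013 + 0.02 × 0.4067² = 0.01631.
D = q·S·CD = 629.3 × 11.5 × 0.01631 = 118 N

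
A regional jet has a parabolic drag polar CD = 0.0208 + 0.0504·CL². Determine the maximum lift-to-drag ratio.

For CD = CD0 + K·CL², (L/D)max occurs at CL* = √(CD0/K) and equals 1/(2√(K·CD0)).
(L/D)max = 1/(2√(0.0504 × 0.0208)) = 1/(2 × 0.03238) = 15.4

(L/D)max = 15.4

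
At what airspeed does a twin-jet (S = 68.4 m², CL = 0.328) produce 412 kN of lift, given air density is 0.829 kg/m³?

v = 210 m/s

L = ½ρv²S·CL ⇒ v = √(2L/(ρ·S·CL))
v = √(2 × 4.12×10^5 / (0.829 × 68.4 × 0.328)) = √44300 = 210 m/s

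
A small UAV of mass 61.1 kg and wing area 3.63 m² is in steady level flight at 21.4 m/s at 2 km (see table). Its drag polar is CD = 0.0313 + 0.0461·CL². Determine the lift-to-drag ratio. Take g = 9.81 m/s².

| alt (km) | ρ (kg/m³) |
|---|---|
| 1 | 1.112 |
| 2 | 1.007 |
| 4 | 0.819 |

At 2 km, from the table: ρ = 1.007 kg/m³.
Level flight ⇒ L = W = m·g = 61.1 × 9.81 = 599.39 N.
Dynamic pressure q = 0.5 × 1.007 × 21.4² = 230.6 Pa.
Required CL = L/(qS) = 599.39/(230.6·3.63) = 0.7161.
CD = 0.0313 + 0.0461 × 0.7161² = 0.05494.
L/D = CL/CD = 0.7161 / 0.05494 = 13

L/D = 13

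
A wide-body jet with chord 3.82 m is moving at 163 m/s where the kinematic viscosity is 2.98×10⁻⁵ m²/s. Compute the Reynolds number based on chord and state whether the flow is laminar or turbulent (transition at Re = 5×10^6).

Re = v·c/ν = 163 × 3.82 / (2.98×10⁻⁵) = 2.09×10^7
Since 2.09×10^7 > 5×10^6, the flow is turbulent.

Re = 2.09×10^7 (turbulent)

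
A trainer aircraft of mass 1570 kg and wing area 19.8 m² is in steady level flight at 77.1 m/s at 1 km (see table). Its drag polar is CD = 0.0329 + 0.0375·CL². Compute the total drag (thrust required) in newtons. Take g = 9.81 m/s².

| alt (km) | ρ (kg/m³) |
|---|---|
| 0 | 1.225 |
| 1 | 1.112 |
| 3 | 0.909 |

D = 2290 N

At 1 km, from the table: ρ = 1.112 kg/m³.
In steady level flight, lift balances weight: W = mg = 1570 × 9.81 = 15402 N.
Dynamic pressure q = 0.5 × 1.112 × 77.1² = 3305 Pa.
CL = W/(q·S) = 15402 / (3305 × 19.8) = 0.2354.
CD = 0.0329 + 0.0375 × 0.2354² = 0.03498.
D = q·S·CD = 3305 × 19.8 × 0.03498 = 2289 N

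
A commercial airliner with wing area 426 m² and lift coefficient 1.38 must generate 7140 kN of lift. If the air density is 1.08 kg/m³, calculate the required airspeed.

v = 150 m/s

L = ½ρv²S·CL ⇒ v = √(2L/(ρ·S·CL))
v = √(2 × 7.14×10^6 / (1.08 × 426 × 1.38)) = √22490 = 150 m/s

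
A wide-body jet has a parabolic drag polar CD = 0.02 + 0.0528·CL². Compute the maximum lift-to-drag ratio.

For CD = CD0 + K·CL², (L/D)max occurs at CL* = √(CD0/K) and equals 1/(2√(K·CD0)).
(L/D)max = 1/(2√(0.0528 × 0.02)) = 1/(2 × 0.0325) = 15.4

(L/D)max = 15.4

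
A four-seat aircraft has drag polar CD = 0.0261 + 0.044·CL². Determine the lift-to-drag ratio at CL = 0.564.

L/D = 14.1

CD = 0.0261 + 0.044 × 0.564² = 0.0401
L/D = CL/CD = 0.564 / 0.0401 = 14.1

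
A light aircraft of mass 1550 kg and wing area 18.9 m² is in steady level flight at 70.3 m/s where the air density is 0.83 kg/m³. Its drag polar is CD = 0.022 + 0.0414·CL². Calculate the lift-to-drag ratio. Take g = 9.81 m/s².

Level flight ⇒ L = W = m·g = 1550 × 9.81 = 15206 N.
Dynamic pressure q = 0.5 × 0.83 × 70.3² = 2051 Pa.
Required CL = L/(qS) = 15206/(2051·18.9) = 0.3923.
CD = 0.022 + 0.0414 × 0.3923² = 0.02837.
L/D = CL/CD = 0.3923 / 0.02837 = 13.8

L/D = 13.8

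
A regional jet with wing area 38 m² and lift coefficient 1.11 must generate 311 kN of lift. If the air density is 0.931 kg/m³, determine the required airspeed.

v = 126 m/s

L = ½ρv²S·CL ⇒ v = √(2L/(ρ·S·CL))
v = √(2 × 3.11×10^5 / (0.931 × 38 × 1.11)) = √15840 = 126 m/s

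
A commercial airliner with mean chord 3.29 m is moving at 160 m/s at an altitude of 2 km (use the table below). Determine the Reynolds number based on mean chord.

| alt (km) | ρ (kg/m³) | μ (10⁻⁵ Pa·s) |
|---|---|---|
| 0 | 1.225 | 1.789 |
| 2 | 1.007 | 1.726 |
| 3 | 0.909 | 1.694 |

At 2 km, from the table: ρ = 1.007 kg/m³, μ = 1.726×10⁻⁵ Pa·s.
Re = ρ·v·c/μ = 1.007 × 160 × 3.29 / (1.726×10⁻⁵) = 3.07×10^7

Re = 3.07×10^7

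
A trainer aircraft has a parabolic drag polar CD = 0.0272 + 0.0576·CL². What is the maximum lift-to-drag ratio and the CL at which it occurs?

For CD = CD0 + K·CL², (L/D)max occurs at CL* = √(CD0/K) and equals 1/(2√(K·CD0)).
(L/D)max = 1/(2√(0.0576 × 0.0272)) = 1/(2 × 0.03958) = 12.6
CL* = √(0.0272/0.0576) = 0.687

(L/D)max = 12.6, at CL = 0.687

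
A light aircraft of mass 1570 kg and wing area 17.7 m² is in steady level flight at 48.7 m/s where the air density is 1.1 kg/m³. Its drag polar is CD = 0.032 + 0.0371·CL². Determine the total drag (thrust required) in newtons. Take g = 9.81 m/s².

Level flight ⇒ L = W = m·g = 1570 × 9.81 = 15402 N.
Dynamic pressure q = 0.5 × 1.1 × 48.7² = 1304 Pa.
CL = W/(q·S) = 15402 / (1304 × 17.7) = 0.6671.
CD = 0.032 + 0.0371 × 0.6671² = 0.04851.
D = q·S·CD = 1304 × 17.7 × 0.04851 = 1120 N

D = 1120 N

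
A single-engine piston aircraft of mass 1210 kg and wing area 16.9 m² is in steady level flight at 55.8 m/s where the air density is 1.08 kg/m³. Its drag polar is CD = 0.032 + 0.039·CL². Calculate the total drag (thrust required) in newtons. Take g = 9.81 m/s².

In steady level flight, lift balances weight: W = mg = 1210 × 9.81 = 11870 N.
Dynamic pressure q = 0.5 × 1.08 × 55.8² = 1681 Pa.
CL = W/(q·S) = 11870 / (1681 × 16.9) = 0.4177.
CD = 0.032 + 0.039 × 0.4177² = 0.03881.
D = q·S·CD = 1681 × 16.9 × 0.03881 = 1103 N

D = 1100 N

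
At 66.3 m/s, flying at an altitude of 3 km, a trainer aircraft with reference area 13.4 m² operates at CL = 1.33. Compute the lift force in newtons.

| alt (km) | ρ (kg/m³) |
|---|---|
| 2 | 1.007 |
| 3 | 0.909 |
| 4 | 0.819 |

L = 35600 N

At 3 km, from the table: ρ = 0.909 kg/m³.
Dynamic pressure q = ½ρv² = ½ × 0.909 × 66.3² = 1998 Pa.
L = q·S·CL = 1998 × 13.4 × 1.33 = 35600 N ≈ 35.6 kN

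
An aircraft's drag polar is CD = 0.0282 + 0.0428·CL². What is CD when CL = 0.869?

CD = 0.0282 + 0.0428 × 0.869² = 0.0282 + 0.03232 = 0.0605

CD = 0.0605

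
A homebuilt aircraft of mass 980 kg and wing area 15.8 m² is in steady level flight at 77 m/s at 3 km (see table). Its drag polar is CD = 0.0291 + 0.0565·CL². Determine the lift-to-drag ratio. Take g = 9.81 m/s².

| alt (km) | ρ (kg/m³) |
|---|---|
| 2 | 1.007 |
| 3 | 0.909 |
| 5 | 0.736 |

At 3 km, from the table: ρ = 0.909 kg/m³.
In steady level flight, lift balances weight: W = mg = 980 × 9.81 = 9613.8 N.
q = ½ρv² = ½ × 0.909 × 77² = 2695 Pa.
CL = W/(q·S) = 9613.8 / (2695 × 15.8) = 0.2258.
CD = 0.0291 + 0.0565 × 0.2258² = 0.03198.
L/D = CL/CD = 0.2258 / 0.03198 = 7.06

L/D = 7.06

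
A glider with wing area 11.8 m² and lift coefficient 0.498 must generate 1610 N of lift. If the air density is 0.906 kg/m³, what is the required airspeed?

L = ½ρv²S·CL ⇒ v = √(2L/(ρ·S·CL))
v = √(2 × 1610 / (0.906 × 11.8 × 0.498)) = √604.8 = 24.6 m/s

v = 24.6 m/s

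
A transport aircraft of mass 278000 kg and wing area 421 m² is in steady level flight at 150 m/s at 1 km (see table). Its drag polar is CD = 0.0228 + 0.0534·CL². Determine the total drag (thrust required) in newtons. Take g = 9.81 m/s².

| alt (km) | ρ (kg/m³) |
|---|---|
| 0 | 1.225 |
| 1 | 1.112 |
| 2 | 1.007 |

D = 1.95×10^5 N

At 1 km, from the table: ρ = 1.112 kg/m³.
Level flight ⇒ L = W = m·g = 278000 × 9.81 = 2.7272×10^6 N.
Dynamic pressure q = 0.5 × 1.112 × 150² = 12510 Pa.
Required CL = L/(qS) = 2.7272×10^6/(12510·421) = 0.5178.
CD = 0.0228 + 0.0534 × 0.5178² = 0.03712.
D = q·S·CD = 12510 × 421 × 0.03712 = 1.955×10^5 N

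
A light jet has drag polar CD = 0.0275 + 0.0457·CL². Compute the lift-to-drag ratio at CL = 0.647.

CD = 0.0275 + 0.0457 × 0.647² = 0.04663
L/D = CL/CD = 0.647 / 0.04663 = 13.9

L/D = 13.9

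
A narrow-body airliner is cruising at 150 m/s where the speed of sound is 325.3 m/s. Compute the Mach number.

M = 0.461

M = v/a = 150 / 325.3 = 0.461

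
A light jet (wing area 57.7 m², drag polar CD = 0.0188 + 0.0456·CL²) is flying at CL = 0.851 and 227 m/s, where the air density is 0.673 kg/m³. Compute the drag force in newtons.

CD = 0.0188 + 0.0456 × 0.851² = 0.05182
D = ½ρv²S·CD = ½ × 0.673 × 227² × 57.7 × 0.05182 = 51800 N

D = 51800 N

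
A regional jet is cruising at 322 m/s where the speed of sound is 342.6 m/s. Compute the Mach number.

M = 0.94

M = v/a = 322 / 342.6 = 0.94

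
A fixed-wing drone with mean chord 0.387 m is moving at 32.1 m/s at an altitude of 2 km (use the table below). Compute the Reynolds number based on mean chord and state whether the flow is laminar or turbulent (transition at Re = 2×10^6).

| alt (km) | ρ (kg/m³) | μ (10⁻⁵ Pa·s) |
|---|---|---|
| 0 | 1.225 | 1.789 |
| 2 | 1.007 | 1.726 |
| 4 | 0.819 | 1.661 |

At 2 km, from the table: ρ = 1.007 kg/m³, μ = 1.726×10⁻⁵ Pa·s.
Re = ρ·v·c/μ = 1.007 × 32.1 × 0.387 / (1.726×10⁻⁵) = 7.25×10^5
Since 7.25×10^5 < 2×10^6, the flow is laminar.

Re = 7.25×10^5 (laminar)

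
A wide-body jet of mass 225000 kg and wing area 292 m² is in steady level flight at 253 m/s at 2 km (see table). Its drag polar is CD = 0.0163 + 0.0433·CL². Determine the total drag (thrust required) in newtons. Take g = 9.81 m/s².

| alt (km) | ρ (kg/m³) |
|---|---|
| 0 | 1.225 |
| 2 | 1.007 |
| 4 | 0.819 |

At 2 km, from the table: ρ = 1.007 kg/m³.
Level flight ⇒ L = W = m·g = 225000 × 9.81 = 2.2072×10^6 N.
q = ½ρv² = ½ × 1.007 × 253² = 32230 Pa.
CL = W/(q·S) = 2.2072×10^6 / (32230 × 292) = 0.2345.
CD = 0.0163 + 0.0433 × 0.2345² = 0.01868.
D = q·S·CD = 32230 × 292 × 0.01868 = 1.758×10^5 N

D = 1.76×10^5 N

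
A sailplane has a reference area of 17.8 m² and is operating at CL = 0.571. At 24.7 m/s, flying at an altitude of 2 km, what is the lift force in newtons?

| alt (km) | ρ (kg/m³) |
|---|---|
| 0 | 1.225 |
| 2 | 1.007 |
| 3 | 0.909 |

At 2 km, from the table: ρ = 1.007 kg/m³.
Dynamic pressure q = ½ρv² = ½ × 1.007 × 24.7² = 307.2 Pa.
L = q·S·CL = 307.2 × 17.8 × 0.571 = 3120 N

L = 3120 N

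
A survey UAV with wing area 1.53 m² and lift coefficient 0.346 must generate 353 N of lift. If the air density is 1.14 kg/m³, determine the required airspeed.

v = 34.2 m/s

L = ½ρv²S·CL ⇒ v = √(2L/(ρ·S·CL))
v = √(2 × 353 / (1.14 × 1.53 × 0.346)) = √1170 = 34.2 m/s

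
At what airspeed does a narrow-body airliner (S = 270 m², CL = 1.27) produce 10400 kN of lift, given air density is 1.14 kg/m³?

v = 231 m/s

L = ½ρv²S·CL ⇒ v = √(2L/(ρ·S·CL))
v = √(2 × 1.04×10^7 / (1.14 × 270 × 1.27)) = √53210 = 231 m/s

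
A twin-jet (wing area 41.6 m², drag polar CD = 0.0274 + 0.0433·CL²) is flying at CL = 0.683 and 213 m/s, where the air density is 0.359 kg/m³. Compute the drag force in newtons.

D = 16100 N

CD = 0.0274 + 0.0433 × 0.683² = 0.0476
D = ½ρv²S·CD = ½ × 0.359 × 213² × 41.6 × 0.0476 = 16100 N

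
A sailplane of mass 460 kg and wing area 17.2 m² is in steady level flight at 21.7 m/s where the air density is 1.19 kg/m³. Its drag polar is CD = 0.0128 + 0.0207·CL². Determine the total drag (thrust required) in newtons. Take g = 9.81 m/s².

Level flight ⇒ L = W = m·g = 460 × 9.81 = 4512.6 N.
Dynamic pressure q = 0.5 × 1.19 × 21.7² = 280.2 Pa.
CL = 2W/(ρv²S) = 2×4512.6/(1.19×21.7²×17.2) = 0.9364.
CD = 0.0128 + 0.0207 × 0.9364² = 0.03095.
D = q·S·CD = 280.2 × 17.2 × 0.03095 = 149.2 N

D = 149 N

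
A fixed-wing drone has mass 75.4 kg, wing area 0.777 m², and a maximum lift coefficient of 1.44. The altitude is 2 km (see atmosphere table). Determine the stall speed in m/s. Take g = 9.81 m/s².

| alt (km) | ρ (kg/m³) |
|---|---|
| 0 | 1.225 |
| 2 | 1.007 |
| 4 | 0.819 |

V_stall = 36.2 m/s

At 2 km, from the table: ρ = 1.007 kg/m³.
Stall occurs when L = W at CL,max. W = mg = 75.4 × 9.81 = 739.7 N.
V_stall = √(2W/(ρ·S·CL,max)) = √(2 × 739.7 / (1.007 × 0.777 × 1.44))
V_stall = √1313 = 36.2 m/s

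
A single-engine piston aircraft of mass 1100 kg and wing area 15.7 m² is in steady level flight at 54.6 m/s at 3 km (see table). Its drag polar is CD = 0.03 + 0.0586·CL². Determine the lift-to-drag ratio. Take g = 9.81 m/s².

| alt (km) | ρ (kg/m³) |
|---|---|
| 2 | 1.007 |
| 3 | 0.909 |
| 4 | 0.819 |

L/D = 11.3

At 3 km, from the table: ρ = 0.909 kg/m³.
Weight W = mg = 1100 × 9.81 = 10791 N; in level flight L = W.
q = ½ρv² = ½ × 0.909 × 54.6² = 1355 Pa.
CL = W/(q·S) = 10791 / (1355 × 15.7) = 0.5073.
CD = 0.03 + 0.0586 × 0.5073² = 0.04508.
L/D = CL/CD = 0.5073 / 0.04508 = 11.3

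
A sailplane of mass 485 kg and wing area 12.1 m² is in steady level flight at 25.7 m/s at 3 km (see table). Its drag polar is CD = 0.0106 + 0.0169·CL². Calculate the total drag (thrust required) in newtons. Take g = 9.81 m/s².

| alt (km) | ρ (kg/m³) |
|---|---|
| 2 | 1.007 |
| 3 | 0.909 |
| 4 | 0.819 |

At 3 km, from the table: ρ = 0.909 kg/m³.
Level flight ⇒ L = W = m·g = 485 × 9.81 = 4757.9 N.
q = ½ρv² = ½ × 0.909 × 25.7² = 300.2 Pa.
CL = 2W/(ρv²S) = 2×4757.9/(0.909×25.7²×12.1) = 1.31.
CD = 0.0106 + 0.0169 × 1.31² = 0.0396.
D = q·S·CD = 300.2 × 12.1 × 0.0396 = 143.8 N

D = 144 N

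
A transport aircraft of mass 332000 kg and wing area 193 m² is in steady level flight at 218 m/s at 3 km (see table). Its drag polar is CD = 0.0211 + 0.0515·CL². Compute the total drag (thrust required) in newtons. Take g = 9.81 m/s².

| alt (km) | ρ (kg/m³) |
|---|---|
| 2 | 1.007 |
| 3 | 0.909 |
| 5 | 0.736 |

At 3 km, from the table: ρ = 0.909 kg/m³.
Level flight ⇒ L = W = m·g = 332000 × 9.81 = 3.2569×10^6 N.
Dynamic pressure q = 0.5 × 0.909 × 218² = 21600 Pa.
CL = 2W/(ρv²S) = 2×3.2569×10^6/(0.909×218²×193) = 0.7813.
CD = 0.0211 + 0.0515 × 0.7813² = 0.05253.
D = q·S·CD = 21600 × 193 × 0.05253 = 2.19×10^5 N

D = 2.19×10^5 N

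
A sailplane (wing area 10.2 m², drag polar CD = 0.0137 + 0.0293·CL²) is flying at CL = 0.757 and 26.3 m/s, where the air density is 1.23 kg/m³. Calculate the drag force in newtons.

D = 132 N

CD = 0.0137 + 0.0293 × 0.757² = 0.03049
D = ½ρv²S·CD = ½ × 1.23 × 26.3² × 10.2 × 0.03049 = 132 N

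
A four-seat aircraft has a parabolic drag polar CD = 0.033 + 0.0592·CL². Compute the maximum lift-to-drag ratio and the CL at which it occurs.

(L/D)max = 11.3, at CL = 0.747

For CD = CD0 + K·CL², (L/D)max occurs at CL* = √(CD0/K) and equals 1/(2√(K·CD0)).
(L/D)max = 1/(2√(0.0592 × 0.033)) = 1/(2 × 0.0442) = 11.3
CL* = √(0.033/0.0592) = 0.747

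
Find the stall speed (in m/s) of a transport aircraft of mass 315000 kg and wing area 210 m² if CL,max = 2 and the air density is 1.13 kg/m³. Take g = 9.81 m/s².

Stall occurs when L = W at CL,max. W = mg = 315000 × 9.81 = 3.09×10^6 N.
From L = ½ρV²S·CL,max = W: V_stall = √(2W/(ρSCL,max)) = √(2·3.09×10^6/(1.13·210·2))
V_stall = √13020 = 114 m/s

V_stall = 114 m/s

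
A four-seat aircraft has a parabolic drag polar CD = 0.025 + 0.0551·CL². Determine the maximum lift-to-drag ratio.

(L/D)max = 13.5

For CD = CD0 + K·CL², (L/D)max occurs at CL* = √(CD0/K) and equals 1/(2√(K·CD0)).
(L/D)max = 1/(2√(0.0551 × 0.025)) = 1/(2 × 0.03711) = 13.5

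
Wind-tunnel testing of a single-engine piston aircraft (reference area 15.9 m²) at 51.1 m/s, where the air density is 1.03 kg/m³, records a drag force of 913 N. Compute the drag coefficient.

CD = 0.0427

From D = ½ρv²S·CD, rearranging gives CD = 2D/(ρv²S).
CD = 2 × 913 / (1.03 × 51.1² × 15.9) = 0.0427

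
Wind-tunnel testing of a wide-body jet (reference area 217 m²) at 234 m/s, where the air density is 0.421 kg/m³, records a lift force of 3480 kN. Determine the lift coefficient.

From L = ½ρv²S·CL, rearranging gives CL = 2L/(ρv²S).
CL = 2 × 3.48×10^6 / (0.421 × 234² × 217) = 1.39

CL = 1.39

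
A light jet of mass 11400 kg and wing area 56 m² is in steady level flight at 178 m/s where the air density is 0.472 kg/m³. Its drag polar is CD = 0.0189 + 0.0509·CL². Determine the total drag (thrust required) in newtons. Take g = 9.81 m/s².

D = 9430 N

Level flight ⇒ L = W = m·g = 11400 × 9.81 = 1.1183×10^5 N.
Dynamic pressure q = 0.5 × 0.472 × 178² = 7477 Pa.
CL = 2W/(ρv²S) = 2×1.1183×10^5/(0.472×178²×56) = 0.2671.
CD = 0.0189 + 0.0509 × 0.2671² = 0.02253.
D = q·S·CD = 7477 × 56 × 0.02253 = 9434 N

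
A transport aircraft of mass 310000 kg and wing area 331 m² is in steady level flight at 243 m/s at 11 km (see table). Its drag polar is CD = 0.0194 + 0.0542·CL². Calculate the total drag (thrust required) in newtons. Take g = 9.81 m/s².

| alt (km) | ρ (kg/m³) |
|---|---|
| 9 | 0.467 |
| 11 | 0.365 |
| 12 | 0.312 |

At 11 km, from the table: ρ = 0.365 kg/m³.
In steady level flight, lift balances weight: W = mg = 310000 × 9.81 = 3.0411×10^6 N.
q = ½ρv² = ½ × 0.365 × 243² = 10780 Pa.
Required CL = L/(qS) = 3.0411×10^6/(10780·331) = 0.8526.
CD = 0.0194 + 0.0542 × 0.8526² = 0.0588.
D = q·S·CD = 10780 × 331 × 0.0588 = 2.097×10^5 N

D = 2.1×10^5 N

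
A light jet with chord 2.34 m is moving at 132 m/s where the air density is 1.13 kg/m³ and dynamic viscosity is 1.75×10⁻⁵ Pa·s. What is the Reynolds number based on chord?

Re = 1.99×10^7

Re = ρ·v·c/μ = 1.13 × 132 × 2.34 / (1.75×10⁻⁵) = 1.99×10^7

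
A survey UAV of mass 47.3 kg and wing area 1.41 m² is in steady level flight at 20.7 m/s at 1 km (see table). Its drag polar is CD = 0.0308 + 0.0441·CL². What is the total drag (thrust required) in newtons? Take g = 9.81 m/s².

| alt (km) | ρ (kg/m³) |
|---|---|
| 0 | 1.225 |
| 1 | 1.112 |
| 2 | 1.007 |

D = 38.6 N

At 1 km, from the table: ρ = 1.112 kg/m³.
Level flight ⇒ L = W = m·g = 47.3 × 9.81 = 464.01 N.
q = ½ρv² = ½ × 1.112 × 20.7² = 238.2 Pa.
CL = W/(q·S) = 464.01 / (238.2 × 1.41) = 1.381.
CD = 0.0308 + 0.0441 × 1.381² = 0.1149.
D = q·S·CD = 238.2 × 1.41 × 0.1149 = 38.61 N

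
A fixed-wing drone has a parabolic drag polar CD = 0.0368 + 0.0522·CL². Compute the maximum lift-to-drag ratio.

(L/D)max = 11.4

For CD = CD0 + K·CL², (L/D)max occurs at CL* = √(CD0/K) and equals 1/(2√(K·CD0)).
(L/D)max = 1/(2√(0.0522 × 0.0368)) = 1/(2 × 0.04383) = 11.4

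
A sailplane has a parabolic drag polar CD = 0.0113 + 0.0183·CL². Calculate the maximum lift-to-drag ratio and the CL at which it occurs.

For CD = CD0 + K·CL², (L/D)max occurs at CL* = √(CD0/K) and equals 1/(2√(K·CD0)).
(L/D)max = 1/(2√(0.0183 × 0.0113)) = 1/(2 × 0.01438) = 34.8
CL* = √(0.0113/0.0183) = 0.786

(L/D)max = 34.8, at CL = 0.786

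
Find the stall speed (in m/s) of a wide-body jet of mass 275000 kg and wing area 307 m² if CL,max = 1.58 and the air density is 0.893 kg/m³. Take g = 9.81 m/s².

V_stall = 112 m/s

At stall, lift equals weight: L = W = m·g = 275000 × 9.81 = 2.698×10^6 N.
From L = ½ρV²S·CL,max = W: V_stall = √(2W/(ρSCL,max)) = √(2·2.698×10^6/(0.893·307·1.58))
V_stall = √12460 = 112 m/s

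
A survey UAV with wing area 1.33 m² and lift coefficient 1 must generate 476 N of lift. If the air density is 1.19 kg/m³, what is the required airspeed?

v = 24.5 m/s

L = ½ρv²S·CL ⇒ v = √(2L/(ρ·S·CL))
v = √(2 × 476 / (1.19 × 1.33 × 1)) = √601.5 = 24.5 m/s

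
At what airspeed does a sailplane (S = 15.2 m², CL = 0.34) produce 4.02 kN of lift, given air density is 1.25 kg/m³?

v = 35.3 m/s

L = ½ρv²S·CL ⇒ v = √(2L/(ρ·S·CL))
v = √(2 × 4020 / (1.25 × 15.2 × 0.34)) = √1245 = 35.3 m/s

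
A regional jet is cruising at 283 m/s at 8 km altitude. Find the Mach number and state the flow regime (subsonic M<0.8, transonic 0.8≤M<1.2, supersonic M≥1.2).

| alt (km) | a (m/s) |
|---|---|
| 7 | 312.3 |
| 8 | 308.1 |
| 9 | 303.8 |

M = 0.919 (transonic)

At 8 km, from the table: a = 308.1 m/s.
M = v/a = 283 / 308.1 = 0.919
M = 0.919 → transonic.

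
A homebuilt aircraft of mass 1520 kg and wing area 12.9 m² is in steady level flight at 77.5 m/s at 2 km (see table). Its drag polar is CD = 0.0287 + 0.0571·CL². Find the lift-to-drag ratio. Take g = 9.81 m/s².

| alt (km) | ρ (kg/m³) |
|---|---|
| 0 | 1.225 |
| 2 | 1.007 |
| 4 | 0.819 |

At 2 km, from the table: ρ = 1.007 kg/m³.
Level flight ⇒ L = W = m·g = 1520 × 9.81 = 14911 N.
Dynamic pressure q = 0.5 × 1.007 × 77.5² = 3024 Pa.
CL = 2W/(ρv²S) = 2×14911/(1.007×77.5²×12.9) = 0.3822.
CD = 0.0287 + 0.0571 × 0.3822² = 0.03704.
L/D = CL/CD = 0.3822 / 0.03704 = 10.3

L/D = 10.3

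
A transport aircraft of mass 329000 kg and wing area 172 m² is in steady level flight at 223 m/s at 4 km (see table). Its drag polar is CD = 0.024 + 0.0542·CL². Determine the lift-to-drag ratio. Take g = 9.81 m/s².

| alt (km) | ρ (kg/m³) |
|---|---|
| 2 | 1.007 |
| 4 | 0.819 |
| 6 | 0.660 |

At 4 km, from the table: ρ = 0.819 kg/m³.
In steady level flight, lift balances weight: W = mg = 329000 × 9.81 = 3.2275×10^6 N.
q = ½ρv² = ½ × 0.819 × 223² = 20360 Pa.
CL = 2W/(ρv²S) = 2×3.2275×10^6/(0.819×223²×172) = 0.9215.
CD = 0.024 + 0.0542 × 0.9215² = 0.07002.
L/D = CL/CD = 0.9215 / 0.07002 = 13.2

L/D = 13.2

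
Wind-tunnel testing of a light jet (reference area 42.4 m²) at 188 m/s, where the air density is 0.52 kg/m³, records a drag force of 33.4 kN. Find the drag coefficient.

From D = ½ρv²S·CD, rearranging gives CD = 2D/(ρv²S).
CD = 2 × 33400 / (0.52 × 188² × 42.4) = 0.0857

CD = 0.0857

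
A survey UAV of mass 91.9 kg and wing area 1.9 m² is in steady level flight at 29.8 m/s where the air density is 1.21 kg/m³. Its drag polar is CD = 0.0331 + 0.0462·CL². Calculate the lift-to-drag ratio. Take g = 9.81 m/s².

In steady level flight, lift balances weight: W = mg = 91.9 × 9.81 = 901.54 N.
q = ½ρv² = ½ × 1.21 × 29.8² = 537.3 Pa.
CL = 2W/(ρv²S) = 2×901.54/(1.21×29.8²×1.9) = 0.8832.
CD = 0.0331 + 0.0462 × 0.8832² = 0.06914.
L/D = CL/CD = 0.8832 / 0.06914 = 12.8

L/D = 12.8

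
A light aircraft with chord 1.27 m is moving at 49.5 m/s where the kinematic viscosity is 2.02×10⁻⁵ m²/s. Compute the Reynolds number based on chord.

Re = v·c/ν = 49.5 × 1.27 / (2.02×10⁻⁵) = 3.11×10^6

Re = 3.11×10^6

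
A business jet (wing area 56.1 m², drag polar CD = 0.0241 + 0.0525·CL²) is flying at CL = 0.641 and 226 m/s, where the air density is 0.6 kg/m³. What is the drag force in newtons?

CD = 0.0241 + 0.0525 × 0.641² = 0.04567
D = ½ρv²S·CD = ½ × 0.6 × 226² × 56.1 × 0.04567 = 39300 N

D = 39300 N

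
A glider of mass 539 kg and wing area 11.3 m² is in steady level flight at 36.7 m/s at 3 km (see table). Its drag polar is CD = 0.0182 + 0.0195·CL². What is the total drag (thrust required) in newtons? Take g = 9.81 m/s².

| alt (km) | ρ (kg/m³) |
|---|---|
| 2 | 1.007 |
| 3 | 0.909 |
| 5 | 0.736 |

D = 205 N

At 3 km, from the table: ρ = 0.909 kg/m³.
Level flight ⇒ L = W = m·g = 539 × 9.81 = 5287.6 N.
Dynamic pressure q = 0.5 × 0.909 × 36.7² = 612.2 Pa.
CL = 2W/(ρv²S) = 2×5287.6/(0.909×36.7²×11.3) = 0.7644.
CD = 0.0182 + 0.0195 × 0.7644² = 0.02959.
D = q·S·CD = 612.2 × 11.3 × 0.02959 = 204.7 N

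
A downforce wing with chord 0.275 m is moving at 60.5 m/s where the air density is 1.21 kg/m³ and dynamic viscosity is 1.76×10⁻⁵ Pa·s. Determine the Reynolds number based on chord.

Re = 1.14×10^6

Re = ρ·v·c/μ = 1.21 × 60.5 × 0.275 / (1.76×10⁻⁵) = 1.14×10^6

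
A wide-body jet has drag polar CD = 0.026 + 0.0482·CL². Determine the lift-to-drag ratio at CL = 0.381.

CD = 0.026 + 0.0482 × 0.381² = 0.033
L/D = CL/CD = 0.381 / 0.033 = 11.5

L/D = 11.5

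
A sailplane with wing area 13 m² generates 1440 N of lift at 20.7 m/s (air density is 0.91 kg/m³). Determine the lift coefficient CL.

CL = 0.568

From L = ½ρv²S·CL, rearranging gives CL = 2L/(ρv²S).
CL = 2 × 1440 / (0.91 × 20.7² × 13) = 0.568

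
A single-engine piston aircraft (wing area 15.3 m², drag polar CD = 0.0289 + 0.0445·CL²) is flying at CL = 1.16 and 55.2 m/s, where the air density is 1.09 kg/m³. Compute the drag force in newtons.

CD = 0.0289 + 0.0445 × 1.16² = 0.08878
D = ½ρv²S·CD = ½ × 1.09 × 55.2² × 15.3 × 0.08878 = 2260 N

D = 2260 N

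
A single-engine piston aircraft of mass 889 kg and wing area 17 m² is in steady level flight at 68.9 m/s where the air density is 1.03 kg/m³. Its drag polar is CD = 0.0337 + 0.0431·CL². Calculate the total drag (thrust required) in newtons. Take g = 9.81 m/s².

D = 1480 N

Weight W = mg = 889 × 9.81 = 8721.1 N; in level flight L = W.
Dynamic pressure q = 0.5 × 1.03 × 68.9² = 2445 Pa.
CL = W/(q·S) = 8721.1 / (2445 × 17) = 0.2098.
CD = 0.0337 + 0.0431 × 0.2098² = 0.0356.
D = q·S·CD = 2445 × 17 × 0.0356 = 1480 N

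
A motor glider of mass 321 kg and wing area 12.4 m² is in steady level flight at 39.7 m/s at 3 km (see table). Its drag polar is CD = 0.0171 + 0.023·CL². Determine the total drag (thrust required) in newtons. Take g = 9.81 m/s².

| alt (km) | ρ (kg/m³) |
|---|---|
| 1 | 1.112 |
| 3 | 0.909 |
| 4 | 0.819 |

D = 178 N

At 3 km, from the table: ρ = 0.909 kg/m³.
Level flight ⇒ L = W = m·g = 321 × 9.81 = 3149 N.
q = ½ρv² = ½ × 0.909 × 39.7² = 716.3 Pa.
CL = 2W/(ρv²S) = 2×3149/(0.909×39.7²×12.4) = 0.3545.
CD = 0.0171 + 0.023 × 0.3545² = 0.01999.
D = q·S·CD = 716.3 × 12.4 × 0.01999 = 177.6 N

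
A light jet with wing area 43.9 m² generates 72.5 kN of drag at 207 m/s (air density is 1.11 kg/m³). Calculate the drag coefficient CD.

From D = ½ρv²S·CD, rearranging gives CD = 2D/(ρv²S).
CD = 2 × 72500 / (1.11 × 207² × 43.9) = 0.0694

CD = 0.0694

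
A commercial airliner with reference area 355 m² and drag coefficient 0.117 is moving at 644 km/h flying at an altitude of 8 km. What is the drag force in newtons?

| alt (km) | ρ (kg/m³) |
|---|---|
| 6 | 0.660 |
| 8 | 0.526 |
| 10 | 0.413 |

D = 3.5×10^5 N

At 8 km, from the table: ρ = 0.526 kg/m³.
Convert speed: v = 644 km/h ÷ 3.6 = 178.9 m/s.
Dynamic pressure q = ½ρv² = ½ × 0.526 × 178.9² = 8416 Pa.
D = q·S·CD = 8416 × 355 × 0.117 = 3.5×10^5 N ≈ 350 kN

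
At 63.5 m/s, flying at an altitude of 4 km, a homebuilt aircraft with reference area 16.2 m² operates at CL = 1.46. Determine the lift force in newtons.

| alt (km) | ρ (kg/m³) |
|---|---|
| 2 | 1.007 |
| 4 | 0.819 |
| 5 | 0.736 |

L = 39100 N

At 4 km, from the table: ρ = 0.819 kg/m³.
L = ½ρv²S·CL = ½ × 0.819 × 63.5² × 16.2 × 1.46 = 39100 N ≈ 39.1 kN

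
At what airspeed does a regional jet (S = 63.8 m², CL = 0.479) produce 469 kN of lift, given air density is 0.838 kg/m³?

v = 191 m/s

L = ½ρv²S·CL ⇒ v = √(2L/(ρ·S·CL))
v = √(2 × 4.69×10^5 / (0.838 × 63.8 × 0.479)) = √36630 = 191 m/s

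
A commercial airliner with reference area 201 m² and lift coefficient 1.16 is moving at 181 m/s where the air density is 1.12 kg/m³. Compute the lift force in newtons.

L = 4.28×10^6 N

L = ½ρv²S·CL = ½ × 1.12 × 181² × 201 × 1.16 = 4.28×10^6 N ≈ 4280 kN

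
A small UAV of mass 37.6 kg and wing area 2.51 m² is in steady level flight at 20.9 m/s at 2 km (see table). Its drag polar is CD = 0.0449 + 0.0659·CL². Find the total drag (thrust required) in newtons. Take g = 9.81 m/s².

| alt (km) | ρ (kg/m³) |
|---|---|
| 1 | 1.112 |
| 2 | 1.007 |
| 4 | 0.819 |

D = 41 N

At 2 km, from the table: ρ = 1.007 kg/m³.
In steady level flight, lift balances weight: W = mg = 37.6 × 9.81 = 368.86 N.
q = ½ρv² = ½ × 1.007 × 20.9² = 219.9 Pa.
Required CL = L/(qS) = 368.86/(219.9·2.51) = 0.6682.
CD = 0.0449 + 0.0659 × 0.6682² = 0.07432.
D = q·S·CD = 219.9 × 2.51 × 0.07432 = 41.03 N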